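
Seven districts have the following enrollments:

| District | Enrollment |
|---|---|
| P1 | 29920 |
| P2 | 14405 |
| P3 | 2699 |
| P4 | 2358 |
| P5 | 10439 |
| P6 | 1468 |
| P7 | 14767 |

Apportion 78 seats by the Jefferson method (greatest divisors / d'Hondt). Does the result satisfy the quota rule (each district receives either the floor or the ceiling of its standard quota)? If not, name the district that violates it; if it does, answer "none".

Standard quotas: P1 30.685, P2 14.773, P3 2.768, P4 2.418, P5 10.706, P6 1.506, P7 15.144.
Jefferson allocation: P1 32, P2 15, P3 2, P4 2, P5 11, P6 1, P7 15.
P1 has quota 30.685 (lower 30, upper 31) but receives 32 — outside the quota interval.

P1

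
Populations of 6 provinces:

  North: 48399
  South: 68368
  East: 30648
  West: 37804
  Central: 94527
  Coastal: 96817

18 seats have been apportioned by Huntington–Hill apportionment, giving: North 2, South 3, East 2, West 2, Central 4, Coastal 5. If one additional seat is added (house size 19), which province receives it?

Central

Priority for the next seat is population ÷ (√(s·(s+1))).
Priorities: North 19758.809, South 19736.142, East 12511.994, West 15433.418, Central 21136.880, Coastal 17676.285.
Highest priority: Central.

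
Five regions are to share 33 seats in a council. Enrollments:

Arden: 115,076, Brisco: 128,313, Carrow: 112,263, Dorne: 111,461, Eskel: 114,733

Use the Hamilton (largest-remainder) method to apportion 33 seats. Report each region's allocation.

Arden: 7; Brisco: 7; Carrow: 6; Dorne: 6; Eskel: 7

Standard divisor: 581846 ÷ 33 ≈ 17631.697.
Standard quotas: Arden 6.5267, Brisco 7.2774, Carrow 6.3671, Dorne 6.3216, Eskel 6.5072.
Lower quotas: Arden 6, Brisco 7, Carrow 6, Dorne 6, Eskel 6 (sum 31, leaving 2 seats).
Remainders in descending order: Arden 0.5267, Eskel 0.5072, Carrow 0.3671, Dorne 0.3216, Brisco 0.2774.
Largest remainders: Arden, Eskel receive the extra seats.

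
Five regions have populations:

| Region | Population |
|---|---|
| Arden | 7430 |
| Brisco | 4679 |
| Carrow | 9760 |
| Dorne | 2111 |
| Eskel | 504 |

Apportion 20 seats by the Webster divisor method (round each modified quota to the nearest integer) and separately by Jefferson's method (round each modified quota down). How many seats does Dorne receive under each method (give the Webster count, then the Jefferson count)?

2 and 1

Webster: Arden 6, Brisco 4, Carrow 8, Dorne 2, Eskel 0.
Jefferson: Arden 6, Brisco 4, Carrow 9, Dorne 1, Eskel 0.
Dorne gets 2 under Webster and 1 under Jefferson.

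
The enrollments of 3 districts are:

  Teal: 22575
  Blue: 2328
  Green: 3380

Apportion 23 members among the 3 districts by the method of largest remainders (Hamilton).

Teal 18, Blue 2, Green 3

Standard divisor: 28283 ÷ 23 ≈ 1229.696.
Standard quotas: Teal 18.3582, Blue 1.8932, Green 2.7486.
Lower quotas: Teal 18, Blue 1, Green 2 (sum 21, leaving 2 seats).
Remainders in descending order: Blue 0.8932, Green 0.7486, Teal 0.3582.
The surplus seats go to Blue, Green.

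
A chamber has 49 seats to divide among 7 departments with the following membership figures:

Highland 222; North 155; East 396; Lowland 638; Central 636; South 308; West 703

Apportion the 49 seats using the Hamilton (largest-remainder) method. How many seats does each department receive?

Total 3058; standard divisor 3058/49 ≈ 62.408.
Standard quotas: Highland 3.557, North 2.484, East 6.345, Lowland 10.223, Central 10.191, South 4.935, West 11.265.
Lower quotas: Highland 3, North 2, East 6, Lowland 10, Central 10, South 4, West 11 (sum 46, leaving 3 seats).
Remainders in descending order: South 0.935, Highland 0.557, North 0.484, East 0.345, West 0.265, Lowland 0.223, Central 0.191.
The surplus seats go to South, Highland, North.

Highland=4, North=3, East=6, Lowland=10, Central=10, South=5, West=11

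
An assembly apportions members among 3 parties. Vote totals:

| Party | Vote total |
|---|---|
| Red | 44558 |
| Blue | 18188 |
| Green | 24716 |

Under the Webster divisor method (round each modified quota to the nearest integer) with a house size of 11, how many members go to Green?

Standard divisor 87462/11 ≈ 7951.091; standard quotas: Red 5.604, Blue 2.287, Green 3.109.
Rounding to the nearest integer gives Red 6, Blue 2, Green 3 — total 11, matching the house size, so no adjustment is needed.
Green receives 3.

3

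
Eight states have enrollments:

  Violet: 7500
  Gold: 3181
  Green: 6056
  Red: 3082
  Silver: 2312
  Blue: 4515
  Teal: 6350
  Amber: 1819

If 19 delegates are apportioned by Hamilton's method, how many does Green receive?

Total 34815; standard divisor 34815/19 ≈ 1832.368.
Standard quotas: Violet 4.0931, Gold 1.7360, Green 3.3050, Red 1.6820, Silver 1.2618, Blue 2.4640, Teal 3.4655, Amber 0.9927.
Lower quotas: Violet 4, Gold 1, Green 3, Red 1, Silver 1, Blue 2, Teal 3, Amber 0 (sum 15, leaving 4 seats).
Remainders in descending order: Amber 0.9927, Gold 0.7360, Red 0.6820, Teal 0.4655, Blue 0.4640, Green 0.3050, Silver 0.2618, Violet 0.0931.
Largest remainders: Amber, Gold, Red, Teal receive the extra seats.
Green receives 3.

3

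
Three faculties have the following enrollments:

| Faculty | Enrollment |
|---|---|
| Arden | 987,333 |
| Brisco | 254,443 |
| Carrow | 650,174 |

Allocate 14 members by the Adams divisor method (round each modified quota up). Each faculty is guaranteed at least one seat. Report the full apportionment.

Arden=7, Brisco=2, Carrow=5

Standard divisor 1891950/14 ≈ 135139.286; standard quotas: Arden 7.306, Brisco 1.883, Carrow 4.811.
Rounding up gives 8, 2, 5 = 15 seats, so the divisor must be adjusted.
With modified divisor 151800: modified quotas Arden 6.504, Brisco 1.676, Carrow 4.283.
Rounding up: Arden 7, Brisco 2, Carrow 5 (total 14).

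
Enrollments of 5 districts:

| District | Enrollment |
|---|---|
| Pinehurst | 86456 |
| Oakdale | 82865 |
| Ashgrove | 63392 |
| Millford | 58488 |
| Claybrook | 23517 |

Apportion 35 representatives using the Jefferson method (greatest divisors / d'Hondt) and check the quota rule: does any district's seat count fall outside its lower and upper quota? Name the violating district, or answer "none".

none

Standard quotas: Pinehurst 9.615, Oakdale 9.215, Ashgrove 7.050, Millford 6.504, Claybrook 2.615.
Jefferson allocation: Pinehurst 10, Oakdale 9, Ashgrove 7, Millford 7, Claybrook 2.
Every allocation lies between the lower and upper quota.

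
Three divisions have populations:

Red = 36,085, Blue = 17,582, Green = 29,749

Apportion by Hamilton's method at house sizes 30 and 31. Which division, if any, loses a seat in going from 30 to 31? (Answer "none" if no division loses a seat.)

At 30 seats: Red 13, Blue 6, Green 11.
At 31 seats: Red 13, Blue 7, Green 11.
No division's allocation decreased.

none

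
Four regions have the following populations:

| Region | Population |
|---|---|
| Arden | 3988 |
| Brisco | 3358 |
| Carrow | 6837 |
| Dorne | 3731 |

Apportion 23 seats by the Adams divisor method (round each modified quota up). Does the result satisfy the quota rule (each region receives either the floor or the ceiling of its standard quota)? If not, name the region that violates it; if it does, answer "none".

Standard quotas: Arden 5.120, Brisco 4.311, Carrow 8.778, Dorne 4.790.
Adams allocation: Arden 5, Brisco 4, Carrow 9, Dorne 5.
Every allocation lies between the lower and upper quota.

none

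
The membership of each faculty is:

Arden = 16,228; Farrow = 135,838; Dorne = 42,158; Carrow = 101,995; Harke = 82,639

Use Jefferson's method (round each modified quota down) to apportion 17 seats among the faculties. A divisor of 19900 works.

Arden=0; Farrow=6; Dorne=2; Carrow=5; Harke=4

With modified divisor 19900: modified quotas Arden 0.815, Farrow 6.826, Dorne 2.118, Carrow 5.125, Harke 4.153.
Rounding down: Arden 0, Farrow 6, Dorne 2, Carrow 5, Harke 4 (total 17).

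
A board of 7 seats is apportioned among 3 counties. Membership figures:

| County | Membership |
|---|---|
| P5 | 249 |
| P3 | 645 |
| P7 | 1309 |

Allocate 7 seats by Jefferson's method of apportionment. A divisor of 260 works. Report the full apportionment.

P5 0, P3 2, P7 5

With modified divisor 260: modified quotas P5 0.958, P3 2.481, P7 5.035.
Rounding down: P5 0, P3 2, P7 5 (total 7).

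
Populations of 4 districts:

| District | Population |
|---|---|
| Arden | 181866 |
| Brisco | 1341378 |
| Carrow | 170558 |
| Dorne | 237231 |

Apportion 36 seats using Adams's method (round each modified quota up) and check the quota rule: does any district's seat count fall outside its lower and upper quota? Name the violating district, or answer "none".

Brisco

Standard quotas: Arden 3.391, Brisco 25.007, Carrow 3.180, Dorne 4.423.
Adams allocation: Arden 4, Brisco 24, Carrow 3, Dorne 5.
Brisco has quota 25.007 (lower 25, upper 26) but receives 24 — outside the quota interval.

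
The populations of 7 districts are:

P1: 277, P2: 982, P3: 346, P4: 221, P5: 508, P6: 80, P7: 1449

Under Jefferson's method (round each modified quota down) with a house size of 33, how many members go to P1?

2

Standard divisor 3863/33 ≈ 117.061; standard quotas: P1 2.366, P2 8.389, P3 2.956, P4 1.888, P5 4.340, P6 0.683, P7 12.378.
Rounding down gives 2, 8, 2, 1, 4, 0, 12 = 29 seats, so the divisor must be adjusted.
With modified divisor 106: modified quotas P1 2.613, P2 9.264, P3 3.264, P4 2.085, P5 4.792, P6 0.755, P7 13.670.
Rounding down: P1 2, P2 9, P3 3, P4 2, P5 4, P6 0, P7 13 (total 33).
P1 receives 2.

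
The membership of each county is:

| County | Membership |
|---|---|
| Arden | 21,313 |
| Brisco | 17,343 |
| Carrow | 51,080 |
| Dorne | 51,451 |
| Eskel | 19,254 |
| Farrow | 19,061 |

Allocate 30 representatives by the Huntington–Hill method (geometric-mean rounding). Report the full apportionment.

Arden 4, Brisco 3, Carrow 8, Dorne 9, Eskel 3, Farrow 3

With divisor 6042: modified quotas Arden 3.527, Brisco 2.870, Carrow 8.454, Dorne 8.516, Eskel 3.187, Farrow 3.155.
Geometric-mean thresholds: Arden √(3·4)=3.464, Brisco √(2·3)=2.449, Carrow √(8·9)=8.485, Dorne √(8·9)=8.485, Eskel √(3·4)=3.464, Farrow √(3·4)=3.464.
Each quota rounded against its threshold gives Arden 4, Brisco 3, Carrow 8, Dorne 9, Eskel 3, Farrow 3 (total 30).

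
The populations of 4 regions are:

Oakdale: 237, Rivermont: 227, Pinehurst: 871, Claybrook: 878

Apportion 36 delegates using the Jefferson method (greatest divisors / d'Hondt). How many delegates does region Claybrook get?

Standard divisor 2213/36 ≈ 61.472; standard quotas: Oakdale 3.855, Rivermont 3.693, Pinehurst 14.169, Claybrook 14.283.
Rounding down gives 3, 3, 14, 14 = 34 seats, so the divisor must be adjusted.
With modified divisor 58.3: modified quotas Oakdale 4.065, Rivermont 3.894, Pinehurst 14.940, Claybrook 15.060.
Rounding down: Oakdale 4, Rivermont 3, Pinehurst 14, Claybrook 15 (total 36).
Claybrook receives 15.

15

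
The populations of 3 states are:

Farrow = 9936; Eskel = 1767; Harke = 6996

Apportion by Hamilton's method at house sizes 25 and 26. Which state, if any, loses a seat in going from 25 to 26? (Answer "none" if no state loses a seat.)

Eskel

At 25 seats: Farrow 13, Eskel 3, Harke 9.
At 26 seats: Farrow 14, Eskel 2, Harke 10.
Eskel drops from 3 to 2.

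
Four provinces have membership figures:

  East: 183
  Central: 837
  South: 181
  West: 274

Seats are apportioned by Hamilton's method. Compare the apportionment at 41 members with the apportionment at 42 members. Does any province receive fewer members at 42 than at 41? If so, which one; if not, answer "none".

At 41 seats: East 5, Central 23, South 5, West 8.
At 42 seats: East 5, Central 24, South 5, West 8.
No province's allocation decreased.

none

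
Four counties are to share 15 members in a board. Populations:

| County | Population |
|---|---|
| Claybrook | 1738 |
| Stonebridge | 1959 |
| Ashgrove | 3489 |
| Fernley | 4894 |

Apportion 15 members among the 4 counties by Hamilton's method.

Standard divisor: 12080 ÷ 15 ≈ 805.333.
Standard quotas: Claybrook 2.158, Stonebridge 2.433, Ashgrove 4.332, Fernley 6.077.
Lower quotas: Claybrook 2, Stonebridge 2, Ashgrove 4, Fernley 6 (sum 14, leaving 1 seat).
Remainders in descending order: Stonebridge 0.433, Ashgrove 0.332, Claybrook 0.158, Fernley 0.077.
Largest remainder: Stonebridge receives the extra seat.

Claybrook 2, Stonebridge 3, Ashgrove 4, Fernley 6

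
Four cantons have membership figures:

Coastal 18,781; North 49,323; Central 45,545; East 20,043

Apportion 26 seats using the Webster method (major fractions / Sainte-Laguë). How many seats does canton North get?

9

Standard divisor 133692/26 ≈ 5142; standard quotas: Coastal 3.652, North 9.592, Central 8.857, East 3.898.
Rounding to the nearest integer gives 4, 10, 9, 4 = 27 seats, so the divisor must be adjusted.
With modified divisor 5300: modified quotas Coastal 3.544, North 9.306, Central 8.593, East 3.782.
Rounding to the nearest integer: Coastal 4, North 9, Central 9, East 4 (total 26).
North receives 9.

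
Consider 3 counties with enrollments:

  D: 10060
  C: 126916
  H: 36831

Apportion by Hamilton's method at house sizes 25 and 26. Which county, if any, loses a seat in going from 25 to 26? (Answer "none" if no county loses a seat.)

At 25 seats: D 2, C 18, H 5.
At 26 seats: D 1, C 19, H 6.
D drops from 2 to 1.

D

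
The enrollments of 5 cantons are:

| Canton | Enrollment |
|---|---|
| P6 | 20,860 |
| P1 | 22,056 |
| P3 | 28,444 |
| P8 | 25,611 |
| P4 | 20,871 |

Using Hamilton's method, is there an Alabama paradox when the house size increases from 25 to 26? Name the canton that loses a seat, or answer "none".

none

At 25 seats: P6 4, P1 5, P3 6, P8 6, P4 4.
At 26 seats: P6 4, P1 5, P3 6, P8 6, P4 5.
No canton's allocation decreased.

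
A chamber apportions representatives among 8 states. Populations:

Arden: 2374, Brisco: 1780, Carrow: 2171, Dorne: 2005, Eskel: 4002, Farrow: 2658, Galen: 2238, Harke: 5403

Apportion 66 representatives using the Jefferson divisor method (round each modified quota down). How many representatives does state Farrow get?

8

Standard divisor 22631/66 ≈ 342.894; standard quotas: Arden 6.923, Brisco 5.191, Carrow 6.331, Dorne 5.847, Eskel 11.671, Farrow 7.752, Galen 6.527, Harke 15.757.
Rounding down gives 6, 5, 6, 5, 11, 7, 6, 15 = 61 seats, so the divisor must be adjusted.
With modified divisor 330: modified quotas Arden 7.194, Brisco 5.394, Carrow 6.579, Dorne 6.076, Eskel 12.127, Farrow 8.055, Galen 6.782, Harke 16.373.
Rounding down: Arden 7, Brisco 5, Carrow 6, Dorne 6, Eskel 12, Farrow 8, Galen 6, Harke 16 (total 66).
Farrow receives 8.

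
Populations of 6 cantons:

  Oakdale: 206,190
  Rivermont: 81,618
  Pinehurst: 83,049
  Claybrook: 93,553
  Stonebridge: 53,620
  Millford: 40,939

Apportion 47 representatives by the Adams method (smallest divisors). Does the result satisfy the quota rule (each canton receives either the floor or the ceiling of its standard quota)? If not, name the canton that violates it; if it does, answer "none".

Standard quotas: Oakdale 17.337, Rivermont 6.863, Pinehurst 6.983, Claybrook 7.866, Stonebridge 4.509, Millford 3.442.
Adams allocation: Oakdale 16, Rivermont 7, Pinehurst 7, Claybrook 8, Stonebridge 5, Millford 4.
Oakdale has quota 17.337 (lower 17, upper 18) but receives 16 — outside the quota interval.

Oakdale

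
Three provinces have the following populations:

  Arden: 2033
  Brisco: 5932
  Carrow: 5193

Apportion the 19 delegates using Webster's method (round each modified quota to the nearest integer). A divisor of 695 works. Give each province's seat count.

Arden 3; Brisco 9; Carrow 7

With modified divisor 695: modified quotas Arden 2.925, Brisco 8.535, Carrow 7.472.
Rounding to the nearest integer: Arden 3, Brisco 9, Carrow 7 (total 19).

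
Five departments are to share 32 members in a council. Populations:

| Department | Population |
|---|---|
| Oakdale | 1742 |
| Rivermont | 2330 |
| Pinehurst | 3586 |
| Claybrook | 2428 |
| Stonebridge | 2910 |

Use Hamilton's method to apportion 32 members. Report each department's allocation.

Total 12996; standard divisor 12996/32 ≈ 406.125.
Standard quotas: Oakdale 4.289, Rivermont 5.737, Pinehurst 8.830, Claybrook 5.978, Stonebridge 7.165.
Lower quotas: Oakdale 4, Rivermont 5, Pinehurst 8, Claybrook 5, Stonebridge 7 (sum 29, leaving 3 seats).
Remainders in descending order: Claybrook 0.978, Pinehurst 0.830, Rivermont 0.737, Oakdale 0.289, Stonebridge 0.165.
Largest remainders: Claybrook, Pinehurst, Rivermont receive the extra seats.

Oakdale: 4; Rivermont: 6; Pinehurst: 9; Claybrook: 6; Stonebridge: 7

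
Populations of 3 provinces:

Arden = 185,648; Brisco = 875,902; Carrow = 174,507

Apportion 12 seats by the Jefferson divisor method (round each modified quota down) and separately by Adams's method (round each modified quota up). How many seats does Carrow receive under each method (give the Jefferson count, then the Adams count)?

Jefferson: Arden 2, Brisco 9, Carrow 1.
Adams: Arden 2, Brisco 8, Carrow 2.
Carrow gets 1 under Jefferson and 2 under Adams.

1 and 2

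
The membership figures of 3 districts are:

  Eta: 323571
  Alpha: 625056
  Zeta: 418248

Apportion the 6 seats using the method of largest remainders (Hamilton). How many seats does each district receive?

Eta=1, Alpha=3, Zeta=2

The standard divisor is 1366875/6 ≈ 227812.5.
Standard quotas: Eta 1.4203, Alpha 2.7437, Zeta 1.8359.
Lower quotas: Eta 1, Alpha 2, Zeta 1 (sum 4, leaving 2 seats).
Remainders in descending order: Zeta 0.8359, Alpha 0.7437, Eta 0.4203.
Largest remainders: Zeta, Alpha receive the extra seats.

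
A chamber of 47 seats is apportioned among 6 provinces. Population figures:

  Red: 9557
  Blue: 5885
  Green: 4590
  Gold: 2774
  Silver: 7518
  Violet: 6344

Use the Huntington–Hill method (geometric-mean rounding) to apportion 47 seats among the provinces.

With divisor 789: modified quotas Red 12.113, Blue 7.459, Green 5.817, Gold 3.516, Silver 9.529, Violet 8.041.
Geometric-mean thresholds: Red √(12·13)=12.490, Blue √(7·8)=7.483, Green √(5·6)=5.477, Gold √(3·4)=3.464, Silver √(9·10)=9.487, Violet √(8·9)=8.485.
Each quota rounded against its threshold gives Red 12, Blue 7, Green 6, Gold 4, Silver 10, Violet 8 (total 47).

Red=12; Blue=7; Green=6; Gold=4; Silver=10; Violet=8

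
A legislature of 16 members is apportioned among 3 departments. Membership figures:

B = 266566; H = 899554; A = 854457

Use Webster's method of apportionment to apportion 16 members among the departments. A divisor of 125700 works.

With modified divisor 125700: modified quotas B 2.121, H 7.156, A 6.798.
Rounding to the nearest integer: B 2, H 7, A 7 (total 16).

B=2, H=7, A=7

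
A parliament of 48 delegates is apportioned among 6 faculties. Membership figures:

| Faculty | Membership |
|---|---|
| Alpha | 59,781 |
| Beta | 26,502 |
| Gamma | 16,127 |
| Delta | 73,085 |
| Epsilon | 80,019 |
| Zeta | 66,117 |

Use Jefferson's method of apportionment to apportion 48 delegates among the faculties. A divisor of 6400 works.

With modified divisor 6400: modified quotas Alpha 9.341, Beta 4.141, Gamma 2.520, Delta 11.420, Epsilon 12.503, Zeta 10.331.
Rounding down: Alpha 9, Beta 4, Gamma 2, Delta 11, Epsilon 12, Zeta 10 (total 48).

Alpha 9, Beta 4, Gamma 2, Delta 11, Epsilon 12, Zeta 10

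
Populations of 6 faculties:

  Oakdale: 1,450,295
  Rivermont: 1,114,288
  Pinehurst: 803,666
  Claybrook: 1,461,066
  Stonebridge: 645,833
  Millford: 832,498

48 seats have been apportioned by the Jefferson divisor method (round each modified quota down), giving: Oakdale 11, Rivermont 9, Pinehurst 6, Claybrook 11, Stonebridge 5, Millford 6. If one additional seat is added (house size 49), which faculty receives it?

Claybrook

Priority for the next seat is population ÷ (current seats + 1).
Priorities: Oakdale 120857.917, Rivermont 111428.800, Pinehurst 114809.429, Claybrook 121755.500, Stonebridge 107638.833, Millford 118928.286.
Highest priority: Claybrook.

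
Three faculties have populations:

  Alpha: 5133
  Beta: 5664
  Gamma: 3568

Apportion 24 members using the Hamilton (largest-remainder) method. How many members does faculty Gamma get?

6

Total 14365; standard divisor 14365/24 ≈ 598.542.
Standard quotas: Alpha 8.5758, Beta 9.4630, Gamma 5.9612.
Lower quotas: Alpha 8, Beta 9, Gamma 5 (sum 22, leaving 2 seats).
Remainders in descending order: Gamma 0.9612, Alpha 0.5758, Beta 0.4630.
Largest remainders: Gamma, Alpha receive the extra seats.
Gamma receives 6.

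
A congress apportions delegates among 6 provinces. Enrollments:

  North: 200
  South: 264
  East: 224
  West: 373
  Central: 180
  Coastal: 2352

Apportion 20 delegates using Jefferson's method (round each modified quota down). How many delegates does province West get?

2

Standard divisor 3593/20 ≈ 179.65; standard quotas: North 1.113, South 1.470, East 1.247, West 2.076, Central 1.002, Coastal 13.092.
Rounding down gives 1, 1, 1, 2, 1, 13 = 19 seats, so the divisor must be adjusted.
With modified divisor 160: modified quotas North 1.250, South 1.650, East 1.400, West 2.331, Central 1.125, Coastal 14.700.
Rounding down: North 1, South 1, East 1, West 2, Central 1, Coastal 14 (total 20).
West receives 2.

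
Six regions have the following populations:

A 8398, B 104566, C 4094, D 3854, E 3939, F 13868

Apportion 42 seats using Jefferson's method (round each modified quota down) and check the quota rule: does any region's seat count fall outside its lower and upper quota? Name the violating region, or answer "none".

Standard quotas: A 2.543, B 31.659, C 1.240, D 1.167, E 1.193, F 4.199.
Jefferson allocation: A 2, B 33, C 1, D 1, E 1, F 4.
B has quota 31.659 (lower 31, upper 32) but receives 33 — outside the quota interval.

B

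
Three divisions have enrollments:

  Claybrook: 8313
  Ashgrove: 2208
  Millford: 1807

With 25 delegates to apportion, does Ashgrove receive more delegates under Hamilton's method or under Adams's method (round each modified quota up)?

Adams

Hamilton: Claybrook 17, Ashgrove 4, Millford 4.
Adams: Claybrook 16, Ashgrove 5, Millford 4.
Ashgrove gets 4 under Hamilton and 5 under Adams.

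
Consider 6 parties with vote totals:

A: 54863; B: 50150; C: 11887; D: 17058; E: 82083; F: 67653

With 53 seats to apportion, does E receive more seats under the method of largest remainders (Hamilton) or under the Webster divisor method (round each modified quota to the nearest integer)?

Hamilton: A 10, B 10, C 2, D 3, E 15, F 13.
Webster: A 10, B 9, C 2, D 3, E 16, F 13.
E gets 15 under Hamilton and 16 under Webster.

Webster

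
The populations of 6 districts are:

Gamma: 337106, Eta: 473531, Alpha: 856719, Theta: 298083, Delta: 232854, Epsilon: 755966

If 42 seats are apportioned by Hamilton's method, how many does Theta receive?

4

Standard divisor: 2954259 ÷ 42 ≈ 70339.5.
Standard quotas: Gamma 4.7926, Eta 6.7321, Alpha 12.1798, Theta 4.2378, Delta 3.3104, Epsilon 10.7474.
Lower quotas: Gamma 4, Eta 6, Alpha 12, Theta 4, Delta 3, Epsilon 10 (sum 39, leaving 3 seats).
Remainders in descending order: Gamma 0.7926, Epsilon 0.7474, Eta 0.7321, Delta 0.3104, Theta 0.2378, Alpha 0.1798.
The surplus seats go to Gamma, Epsilon, Eta.
Theta receives 4.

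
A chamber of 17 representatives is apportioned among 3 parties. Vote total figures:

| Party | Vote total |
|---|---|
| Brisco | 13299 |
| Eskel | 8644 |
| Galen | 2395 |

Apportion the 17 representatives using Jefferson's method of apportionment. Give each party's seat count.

Brisco 10, Eskel 6, Galen 1

Standard divisor 24338/17 ≈ 1431.647; standard quotas: Brisco 9.289, Eskel 6.038, Galen 1.673.
Rounding down gives 9, 6, 1 = 16 seats, so the divisor must be adjusted.
With modified divisor 1300: modified quotas Brisco 10.230, Eskel 6.649, Galen 1.842.
Rounding down: Brisco 10, Eskel 6, Galen 1 (total 17).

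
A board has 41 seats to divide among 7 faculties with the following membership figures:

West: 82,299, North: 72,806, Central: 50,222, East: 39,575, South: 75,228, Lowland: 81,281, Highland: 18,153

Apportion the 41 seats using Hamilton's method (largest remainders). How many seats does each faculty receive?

West=8; North=7; Central=5; East=4; South=7; Lowland=8; Highland=2

The standard divisor is 419564/41 ≈ 10233.268.
Standard quotas: West 8.0423, North 7.1146, Central 4.9077, East 3.8673, South 7.3513, Lowland 7.9428, Highland 1.7739.
Lower quotas: West 8, North 7, Central 4, East 3, South 7, Lowland 7, Highland 1 (sum 37, leaving 4 seats).
Remainders in descending order: Lowland 0.9428, Central 0.9077, East 0.8673, Highland 0.7739, South 0.3513, North 0.1146, West 0.0423.
The surplus seats go to Lowland, Central, East, Highland.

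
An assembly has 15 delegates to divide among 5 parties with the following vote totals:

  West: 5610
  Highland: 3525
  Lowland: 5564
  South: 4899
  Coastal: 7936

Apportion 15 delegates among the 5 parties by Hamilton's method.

Total 27534; standard divisor 27534/15 ≈ 1835.6.
Standard quotas: West 3.0562, Highland 1.9204, Lowland 3.0312, South 2.6689, Coastal 4.3234.
Lower quotas: West 3, Highland 1, Lowland 3, South 2, Coastal 4 (sum 13, leaving 2 seats).
Remainders in descending order: Highland 0.9204, South 0.6689, Coastal 0.3234, West 0.0562, Lowland 0.0312.
The surplus seats go to Highland, South.

West=3, Highland=2, Lowland=3, South=3, Coastal=4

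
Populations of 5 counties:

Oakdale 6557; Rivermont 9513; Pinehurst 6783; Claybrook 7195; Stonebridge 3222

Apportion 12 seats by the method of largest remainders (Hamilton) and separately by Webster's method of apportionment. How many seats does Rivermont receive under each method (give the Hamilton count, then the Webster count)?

3 and 4

Hamilton: Oakdale 2, Rivermont 3, Pinehurst 3, Claybrook 3, Stonebridge 1.
Webster: Oakdale 2, Rivermont 4, Pinehurst 2, Claybrook 3, Stonebridge 1.
Rivermont gets 3 under Hamilton and 4 under Webster.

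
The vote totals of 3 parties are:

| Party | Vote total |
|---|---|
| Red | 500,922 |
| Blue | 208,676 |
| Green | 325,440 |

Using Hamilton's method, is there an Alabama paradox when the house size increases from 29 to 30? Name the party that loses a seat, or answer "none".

At 29 seats: Red 14, Blue 6, Green 9.
At 30 seats: Red 15, Blue 6, Green 9.
No party's allocation decreased.

none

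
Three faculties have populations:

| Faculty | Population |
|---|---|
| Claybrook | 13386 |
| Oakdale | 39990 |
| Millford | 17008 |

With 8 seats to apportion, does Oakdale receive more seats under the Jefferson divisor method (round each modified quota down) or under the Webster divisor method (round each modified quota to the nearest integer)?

Jefferson: Claybrook 1, Oakdale 5, Millford 2.
Webster: Claybrook 2, Oakdale 4, Millford 2.
Oakdale gets 5 under Jefferson and 4 under Webster.

Jefferson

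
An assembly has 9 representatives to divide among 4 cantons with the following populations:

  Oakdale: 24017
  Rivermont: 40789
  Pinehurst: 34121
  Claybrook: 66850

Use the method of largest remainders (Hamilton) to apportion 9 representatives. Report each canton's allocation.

Standard divisor: 165777 ÷ 9 ≈ 18419.667.
Standard quotas: Oakdale 1.3039, Rivermont 2.2144, Pinehurst 1.8524, Claybrook 3.6293.
Lower quotas: Oakdale 1, Rivermont 2, Pinehurst 1, Claybrook 3 (sum 7, leaving 2 seats).
Remainders in descending order: Pinehurst 0.8524, Claybrook 0.6293, Oakdale 0.3039, Rivermont 0.2144.
The surplus seats go to Pinehurst, Claybrook.

Oakdale=1; Rivermont=2; Pinehurst=2; Claybrook=4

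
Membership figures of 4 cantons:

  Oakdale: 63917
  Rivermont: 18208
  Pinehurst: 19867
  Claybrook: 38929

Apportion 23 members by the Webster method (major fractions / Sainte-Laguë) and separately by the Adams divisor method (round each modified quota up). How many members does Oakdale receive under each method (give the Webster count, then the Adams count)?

11 and 10

Webster: Oakdale 11, Rivermont 3, Pinehurst 3, Claybrook 6.
Adams: Oakdale 10, Rivermont 3, Pinehurst 4, Claybrook 6.
Oakdale gets 11 under Webster and 10 under Adams.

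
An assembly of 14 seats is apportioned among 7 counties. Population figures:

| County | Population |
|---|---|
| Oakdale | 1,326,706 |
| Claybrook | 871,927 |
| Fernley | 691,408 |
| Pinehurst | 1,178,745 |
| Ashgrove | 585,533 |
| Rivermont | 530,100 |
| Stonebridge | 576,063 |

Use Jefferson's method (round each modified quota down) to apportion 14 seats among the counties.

Standard divisor 5760482/14 ≈ 411463; standard quotas: Oakdale 3.224, Claybrook 2.119, Fernley 1.680, Pinehurst 2.865, Ashgrove 1.423, Rivermont 1.288, Stonebridge 1.400.
Rounding down gives 3, 2, 1, 2, 1, 1, 1 = 11 seats, so the divisor must be adjusted.
With modified divisor 313200: modified quotas Oakdale 4.236, Claybrook 2.784, Fernley 2.208, Pinehurst 3.764, Ashgrove 1.870, Rivermont 1.693, Stonebridge 1.839.
Rounding down: Oakdale 4, Claybrook 2, Fernley 2, Pinehurst 3, Ashgrove 1, Rivermont 1, Stonebridge 1 (total 14).

Oakdale=4, Claybrook=2, Fernley=2, Pinehurst=3, Ashgrove=1, Rivermont=1, Stonebridge=1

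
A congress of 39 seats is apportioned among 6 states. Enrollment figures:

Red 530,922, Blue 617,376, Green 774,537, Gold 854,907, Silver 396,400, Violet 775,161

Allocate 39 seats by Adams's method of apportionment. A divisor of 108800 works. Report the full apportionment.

Red 5, Blue 6, Green 8, Gold 8, Silver 4, Violet 8

With modified divisor 108800: modified quotas Red 4.880, Blue 5.674, Green 7.119, Gold 7.858, Silver 3.643, Violet 7.125.
Rounding up: Red 5, Blue 6, Green 8, Gold 8, Silver 4, Violet 8 (total 39).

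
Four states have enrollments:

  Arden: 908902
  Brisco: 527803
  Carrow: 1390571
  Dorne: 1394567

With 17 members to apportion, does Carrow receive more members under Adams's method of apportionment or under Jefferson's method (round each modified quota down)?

Adams: Arden 4, Brisco 2, Carrow 5, Dorne 6.
Jefferson: Arden 3, Brisco 2, Carrow 6, Dorne 6.
Carrow gets 5 under Adams and 6 under Jefferson.

Jefferson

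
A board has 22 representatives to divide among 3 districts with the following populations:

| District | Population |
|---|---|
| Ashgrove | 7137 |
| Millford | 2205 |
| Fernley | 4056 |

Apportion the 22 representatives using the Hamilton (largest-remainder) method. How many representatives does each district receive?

Total 13398; standard divisor 13398/22 = 609.
Standard quotas: Ashgrove 11.7192, Millford 3.6207, Fernley 6.6601.
Lower quotas: Ashgrove 11, Millford 3, Fernley 6 (sum 20, leaving 2 seats).
Remainders in descending order: Ashgrove 0.7192, Fernley 0.6601, Millford 0.6207.
The surplus seats go to Ashgrove, Fernley.

Ashgrove 12; Millford 3; Fernley 7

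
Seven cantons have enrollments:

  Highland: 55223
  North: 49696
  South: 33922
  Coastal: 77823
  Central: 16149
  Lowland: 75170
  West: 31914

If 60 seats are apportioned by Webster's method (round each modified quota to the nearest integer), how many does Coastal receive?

13

Standard divisor 339897/60 ≈ 5664.95; standard quotas: Highland 9.748, North 8.773, South 5.988, Coastal 13.738, Central 2.851, Lowland 13.269, West 5.634.
Rounding to the nearest integer gives 10, 9, 6, 14, 3, 13, 6 = 61 seats, so the divisor must be adjusted.
With modified divisor 5780: modified quotas Highland 9.554, North 8.598, South 5.869, Coastal 13.464, Central 2.794, Lowland 13.005, West 5.521.
Rounding to the nearest integer: Highland 10, North 9, South 6, Coastal 13, Central 3, Lowland 13, West 6 (total 60).
Coastal receives 13.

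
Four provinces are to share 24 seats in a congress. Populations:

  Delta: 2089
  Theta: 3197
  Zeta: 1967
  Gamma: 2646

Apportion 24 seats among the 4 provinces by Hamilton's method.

The standard divisor is 9899/24 ≈ 412.458.
Standard quotas: Delta 5.065, Theta 7.751, Zeta 4.769, Gamma 6.415.
Lower quotas: Delta 5, Theta 7, Zeta 4, Gamma 6 (sum 22, leaving 2 seats).
Remainders in descending order: Zeta 0.769, Theta 0.751, Gamma 0.415, Delta 0.065.
Largest remainders: Zeta, Theta receive the extra seats.

Delta: 5, Theta: 8, Zeta: 5, Gamma: 6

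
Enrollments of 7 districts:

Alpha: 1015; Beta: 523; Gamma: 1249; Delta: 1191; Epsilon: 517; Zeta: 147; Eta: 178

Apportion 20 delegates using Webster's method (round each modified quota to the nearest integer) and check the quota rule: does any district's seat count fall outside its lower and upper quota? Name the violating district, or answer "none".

none

Standard quotas: Alpha 4.212, Beta 2.170, Gamma 5.183, Delta 4.942, Epsilon 2.145, Zeta 0.610, Eta 0.739.
Webster allocation: Alpha 4, Beta 2, Gamma 5, Delta 5, Epsilon 2, Zeta 1, Eta 1.
Every allocation lies between the lower and upper quota.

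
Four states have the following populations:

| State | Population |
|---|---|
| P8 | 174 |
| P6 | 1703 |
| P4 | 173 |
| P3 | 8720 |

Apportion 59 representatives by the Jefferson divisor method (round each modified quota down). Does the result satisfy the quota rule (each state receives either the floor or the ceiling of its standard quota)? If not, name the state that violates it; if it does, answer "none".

P3

Standard quotas: P8 0.953, P6 9.329, P4 0.948, P3 47.770.
Jefferson allocation: P8 0, P6 9, P4 0, P3 50.
P3 has quota 47.770 (lower 47, upper 48) but receives 50 — outside the quota interval.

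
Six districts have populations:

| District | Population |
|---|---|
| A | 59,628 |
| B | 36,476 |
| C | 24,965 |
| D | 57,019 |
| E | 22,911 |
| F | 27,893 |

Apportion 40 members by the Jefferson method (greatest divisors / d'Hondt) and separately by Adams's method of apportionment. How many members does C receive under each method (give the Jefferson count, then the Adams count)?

4 and 5

Jefferson: A 11, B 6, C 4, D 10, E 4, F 5.
Adams: A 10, B 6, C 5, D 10, E 4, F 5.
C gets 4 under Jefferson and 5 under Adams.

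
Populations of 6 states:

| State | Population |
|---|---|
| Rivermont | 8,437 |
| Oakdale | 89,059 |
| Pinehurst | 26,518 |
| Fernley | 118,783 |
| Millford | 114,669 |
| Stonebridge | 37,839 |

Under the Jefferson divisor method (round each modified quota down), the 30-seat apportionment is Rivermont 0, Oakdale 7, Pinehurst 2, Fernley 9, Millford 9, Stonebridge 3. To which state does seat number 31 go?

Fernley

Priority for the next seat is population ÷ (current seats + 1).
Priorities: Rivermont 8437.000, Oakdale 11132.375, Pinehurst 8839.333, Fernley 11878.300, Millford 11466.900, Stonebridge 9459.750.
Highest priority: Fernley.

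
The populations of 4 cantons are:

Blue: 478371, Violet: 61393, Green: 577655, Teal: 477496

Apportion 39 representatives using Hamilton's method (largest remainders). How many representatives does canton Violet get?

Standard divisor: 1594915 ÷ 39 ≈ 40895.256.
Standard quotas: Blue 11.6975, Violet 1.5012, Green 14.1252, Teal 11.6761.
Lower quotas: Blue 11, Violet 1, Green 14, Teal 11 (sum 37, leaving 2 seats).
Remainders in descending order: Blue 0.6975, Teal 0.6761, Violet 0.5012, Green 0.1252.
The surplus seats go to Blue, Teal.
Violet receives 1.

1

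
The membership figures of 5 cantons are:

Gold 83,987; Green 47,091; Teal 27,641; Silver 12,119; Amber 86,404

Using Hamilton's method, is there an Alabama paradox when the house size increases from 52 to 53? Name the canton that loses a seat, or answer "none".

At 52 seats: Gold 17, Green 10, Teal 6, Silver 2, Amber 17.
At 53 seats: Gold 17, Green 10, Teal 6, Silver 2, Amber 18.
No canton's allocation decreased.

none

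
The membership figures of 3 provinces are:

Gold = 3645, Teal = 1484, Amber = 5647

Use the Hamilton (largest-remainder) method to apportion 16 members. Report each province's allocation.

Gold: 6, Teal: 2, Amber: 8

Total 10776; standard divisor 10776/16 ≈ 673.5.
Standard quotas: Gold 5.4120, Teal 2.2034, Amber 8.3846.
Lower quotas: Gold 5, Teal 2, Amber 8 (sum 15, leaving 1 seat).
Remainders in descending order: Gold 0.4120, Amber 0.3846, Teal 0.2034.
The surplus seat goes to Gold.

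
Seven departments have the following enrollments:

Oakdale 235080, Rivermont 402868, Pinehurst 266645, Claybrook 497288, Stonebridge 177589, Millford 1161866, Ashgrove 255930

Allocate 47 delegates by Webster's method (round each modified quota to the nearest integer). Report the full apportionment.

Standard divisor 2997266/47 ≈ 63771.617; standard quotas: Oakdale 3.686, Rivermont 6.317, Pinehurst 4.181, Claybrook 7.798, Stonebridge 2.785, Millford 18.219, Ashgrove 4.013.
Rounding to the nearest integer gives Oakdale 4, Rivermont 6, Pinehurst 4, Claybrook 8, Stonebridge 3, Millford 18, Ashgrove 4 — total 47, matching the house size, so no adjustment is needed.

Oakdale: 4, Rivermont: 6, Pinehurst: 4, Claybrook: 8, Stonebridge: 3, Millford: 18, Ashgrove: 4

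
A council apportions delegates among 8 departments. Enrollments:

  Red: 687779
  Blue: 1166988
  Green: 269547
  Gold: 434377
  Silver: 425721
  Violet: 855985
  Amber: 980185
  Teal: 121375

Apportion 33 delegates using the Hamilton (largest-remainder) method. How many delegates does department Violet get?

6

Standard divisor: 4941957 ÷ 33 ≈ 149756.273.
Standard quotas: Red 4.5927, Blue 7.7926, Green 1.7999, Gold 2.9006, Silver 2.8428, Violet 5.7159, Amber 6.5452, Teal 0.8105.
Lower quotas: Red 4, Blue 7, Green 1, Gold 2, Silver 2, Violet 5, Amber 6, Teal 0 (sum 27, leaving 6 seats).
Remainders in descending order: Gold 0.9006, Silver 0.8428, Teal 0.8105, Green 0.7999, Blue 0.7926, Violet 0.7159, Red 0.5927, Amber 0.5452.
The surplus seats go to Gold, Silver, Teal, Green, Blue, Violet.
Violet receives 6.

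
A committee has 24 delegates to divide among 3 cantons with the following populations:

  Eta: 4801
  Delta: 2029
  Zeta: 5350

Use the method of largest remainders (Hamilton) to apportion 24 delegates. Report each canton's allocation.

Eta: 9, Delta: 4, Zeta: 11

Total 12180; standard divisor 12180/24 ≈ 507.5.
Standard quotas: Eta 9.4601, Delta 3.9980, Zeta 10.5419.
Lower quotas: Eta 9, Delta 3, Zeta 10 (sum 22, leaving 2 seats).
Remainders in descending order: Delta 0.9980, Zeta 0.5419, Eta 0.4601.
The surplus seats go to Delta, Zeta.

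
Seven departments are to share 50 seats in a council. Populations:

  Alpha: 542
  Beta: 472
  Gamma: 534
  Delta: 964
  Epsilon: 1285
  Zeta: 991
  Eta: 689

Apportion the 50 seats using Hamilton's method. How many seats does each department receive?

Standard divisor: 5477 ÷ 50 ≈ 109.54.
Standard quotas: Alpha 4.948, Beta 4.309, Gamma 4.875, Delta 8.800, Epsilon 11.731, Zeta 9.047, Eta 6.290.
Lower quotas: Alpha 4, Beta 4, Gamma 4, Delta 8, Epsilon 11, Zeta 9, Eta 6 (sum 46, leaving 4 seats).
Remainders in descending order: Alpha 0.948, Gamma 0.875, Delta 0.800, Epsilon 0.731, Beta 0.309, Eta 0.290, Zeta 0.047.
Largest remainders: Alpha, Gamma, Delta, Epsilon receive the extra seats.

Alpha 5; Beta 4; Gamma 5; Delta 9; Epsilon 12; Zeta 9; Eta 6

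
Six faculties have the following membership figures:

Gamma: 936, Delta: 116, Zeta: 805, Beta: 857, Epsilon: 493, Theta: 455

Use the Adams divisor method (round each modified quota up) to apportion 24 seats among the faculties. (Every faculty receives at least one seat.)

Standard divisor 3662/24 ≈ 152.583; standard quotas: Gamma 6.134, Delta 0.760, Zeta 5.276, Beta 5.617, Epsilon 3.231, Theta 2.982.
Rounding up gives 7, 1, 6, 6, 4, 3 = 27 seats, so the divisor must be adjusted.
With modified divisor 170: modified quotas Gamma 5.506, Delta 0.682, Zeta 4.735, Beta 5.041, Epsilon 2.900, Theta 2.676.
Rounding up: Gamma 6, Delta 1, Zeta 5, Beta 6, Epsilon 3, Theta 3 (total 24).

Gamma: 6, Delta: 1, Zeta: 5, Beta: 6, Epsilon: 3, Theta: 3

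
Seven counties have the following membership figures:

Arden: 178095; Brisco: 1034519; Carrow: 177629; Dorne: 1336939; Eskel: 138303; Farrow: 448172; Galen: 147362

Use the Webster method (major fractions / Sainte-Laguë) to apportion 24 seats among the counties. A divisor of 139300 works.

Arden 1; Brisco 7; Carrow 1; Dorne 10; Eskel 1; Farrow 3; Galen 1

With modified divisor 139300: modified quotas Arden 1.278, Brisco 7.427, Carrow 1.275, Dorne 9.598, Eskel 0.993, Farrow 3.217, Galen 1.058.
Rounding to the nearest integer: Arden 1, Brisco 7, Carrow 1, Dorne 10, Eskel 1, Farrow 3, Galen 1 (total 24).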